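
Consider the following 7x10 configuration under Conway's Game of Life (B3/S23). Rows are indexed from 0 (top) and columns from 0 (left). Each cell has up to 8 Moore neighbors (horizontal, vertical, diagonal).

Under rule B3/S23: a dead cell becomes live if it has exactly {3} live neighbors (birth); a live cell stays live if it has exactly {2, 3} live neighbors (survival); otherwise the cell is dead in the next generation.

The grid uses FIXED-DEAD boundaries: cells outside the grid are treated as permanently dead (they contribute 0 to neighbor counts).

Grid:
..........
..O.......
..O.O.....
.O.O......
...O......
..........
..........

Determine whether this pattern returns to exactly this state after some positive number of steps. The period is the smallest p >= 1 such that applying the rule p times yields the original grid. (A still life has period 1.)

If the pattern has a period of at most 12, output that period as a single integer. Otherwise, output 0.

Simulating and comparing each generation to the original:
Gen 0 (original, given above): 6 live cells
Gen 1: 6 live cells, differs from original
Gen 2: 6 live cells, MATCHES original -> period = 2

Answer: 2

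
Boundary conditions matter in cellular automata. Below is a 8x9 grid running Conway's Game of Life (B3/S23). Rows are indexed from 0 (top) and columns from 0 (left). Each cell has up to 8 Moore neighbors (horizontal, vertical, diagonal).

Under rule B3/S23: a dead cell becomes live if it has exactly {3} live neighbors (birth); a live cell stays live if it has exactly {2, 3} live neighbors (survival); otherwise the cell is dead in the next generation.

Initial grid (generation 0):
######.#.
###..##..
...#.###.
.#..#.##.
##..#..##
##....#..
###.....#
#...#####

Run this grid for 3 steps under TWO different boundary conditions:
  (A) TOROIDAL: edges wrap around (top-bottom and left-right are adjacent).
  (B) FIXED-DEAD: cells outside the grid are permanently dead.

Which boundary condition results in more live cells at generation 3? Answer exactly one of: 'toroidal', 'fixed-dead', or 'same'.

Answer: fixed-dead

Derivation:
Under TOROIDAL boundary, generation 3:
.........
#.......#
...##....
....#...#
###......
.........
.........
.........
Population = 9

Under FIXED-DEAD boundary, generation 3:
.........
####.....
#.###....
.#..#....
.........
.......##
......#..
......#.#
Population = 15

Comparison: toroidal=9, fixed-dead=15 -> fixed-dead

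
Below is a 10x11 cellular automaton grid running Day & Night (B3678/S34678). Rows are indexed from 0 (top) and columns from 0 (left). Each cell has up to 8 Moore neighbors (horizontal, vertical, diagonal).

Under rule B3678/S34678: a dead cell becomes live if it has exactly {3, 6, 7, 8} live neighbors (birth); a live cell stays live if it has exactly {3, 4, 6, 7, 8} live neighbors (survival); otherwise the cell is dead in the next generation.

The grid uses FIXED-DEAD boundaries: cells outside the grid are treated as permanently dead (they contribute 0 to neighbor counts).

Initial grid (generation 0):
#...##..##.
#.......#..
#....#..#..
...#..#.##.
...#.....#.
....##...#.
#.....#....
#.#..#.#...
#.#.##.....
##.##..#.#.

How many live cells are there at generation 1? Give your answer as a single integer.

Answer: 30

Derivation:
Simulating step by step:
Generation 0 (given above): 35 live cells
Generation 1: 30 live cells
...........
.#..##.##..
........#..
....#..###.
.....#...##
...........
.#..#.#....
...###.....
###.##..#..
.#####.....
Population at generation 1: 30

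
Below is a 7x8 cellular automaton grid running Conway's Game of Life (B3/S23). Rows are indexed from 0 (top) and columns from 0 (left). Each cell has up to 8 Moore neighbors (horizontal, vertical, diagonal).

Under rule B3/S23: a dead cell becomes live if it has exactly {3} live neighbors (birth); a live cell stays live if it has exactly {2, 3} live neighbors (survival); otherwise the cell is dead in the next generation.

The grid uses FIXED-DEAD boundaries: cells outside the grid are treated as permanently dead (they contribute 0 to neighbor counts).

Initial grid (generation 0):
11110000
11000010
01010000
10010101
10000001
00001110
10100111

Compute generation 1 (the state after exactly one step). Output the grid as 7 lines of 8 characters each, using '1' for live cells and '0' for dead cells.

Answer: 10100000
00010000
01001010
11101010
00000001
01001000
00001001

Derivation:
Simulating step by step:
Generation 0 (given above): 23 live cells
Generation 1: 16 live cells
(generation 1 grid is the final answer)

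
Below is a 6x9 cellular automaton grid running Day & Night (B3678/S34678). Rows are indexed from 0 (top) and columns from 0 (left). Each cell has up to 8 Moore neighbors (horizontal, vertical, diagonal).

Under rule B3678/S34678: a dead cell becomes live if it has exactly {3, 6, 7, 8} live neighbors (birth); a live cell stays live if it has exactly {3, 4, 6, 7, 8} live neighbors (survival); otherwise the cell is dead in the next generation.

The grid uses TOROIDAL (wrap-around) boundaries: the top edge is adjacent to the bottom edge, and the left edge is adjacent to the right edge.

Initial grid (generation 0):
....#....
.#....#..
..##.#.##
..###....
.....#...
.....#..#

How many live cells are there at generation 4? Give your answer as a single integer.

Answer: 21

Derivation:
Simulating step by step:
Generation 0 (given above): 14 live cells
Generation 1: 17 live cells
.....#...
..####.#.
.###..#..
..#####..
...#.....
....#....
Generation 2: 19 live cells
.....##..
.#####...
.#######.
.#..##...
..##.....
.........
Generation 3: 20 live cells
..##.#...
.#..####.
#######..
.###.#...
....#....
.........
Generation 4: 21 live cells
.....#...
######...
#.#.##.#.
##..###..
..##.....
...##....
Population at generation 4: 21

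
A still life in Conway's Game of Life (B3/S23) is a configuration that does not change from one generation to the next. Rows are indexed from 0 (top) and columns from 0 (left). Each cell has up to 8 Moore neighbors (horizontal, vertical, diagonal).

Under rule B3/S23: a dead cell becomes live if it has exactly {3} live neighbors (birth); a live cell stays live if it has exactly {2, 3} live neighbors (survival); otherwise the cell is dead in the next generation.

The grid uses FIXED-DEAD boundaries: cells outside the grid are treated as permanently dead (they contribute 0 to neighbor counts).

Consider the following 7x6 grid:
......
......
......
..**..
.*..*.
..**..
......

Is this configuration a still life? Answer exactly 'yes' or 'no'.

Answer: yes

Derivation:
Compute generation 1 and compare to generation 0 (given above):
Generation 1:
......
......
......
..**..
.*..*.
..**..
......
The grids are IDENTICAL -> still life.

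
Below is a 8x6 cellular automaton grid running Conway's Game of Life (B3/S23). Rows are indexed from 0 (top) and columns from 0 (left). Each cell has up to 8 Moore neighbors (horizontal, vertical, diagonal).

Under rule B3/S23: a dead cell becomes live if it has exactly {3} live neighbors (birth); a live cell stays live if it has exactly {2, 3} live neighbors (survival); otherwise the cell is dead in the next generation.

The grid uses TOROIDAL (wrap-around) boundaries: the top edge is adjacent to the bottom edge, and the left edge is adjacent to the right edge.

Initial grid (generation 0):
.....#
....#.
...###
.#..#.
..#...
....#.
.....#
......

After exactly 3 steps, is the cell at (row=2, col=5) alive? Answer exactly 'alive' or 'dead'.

Simulating step by step:
Generation 0 (given above): 10 live cells
Generation 1: 7 live cells
......
...#..
...#.#
..#.##
...#..
......
......
......
Generation 2: 8 live cells
......
....#.
..##.#
..#..#
...##.
......
......
......
Generation 3: 9 live cells
......
...##.
..##.#
..#..#
...##.
......
......
......

Cell (2,5) at generation 3: 1 -> alive

Answer: alive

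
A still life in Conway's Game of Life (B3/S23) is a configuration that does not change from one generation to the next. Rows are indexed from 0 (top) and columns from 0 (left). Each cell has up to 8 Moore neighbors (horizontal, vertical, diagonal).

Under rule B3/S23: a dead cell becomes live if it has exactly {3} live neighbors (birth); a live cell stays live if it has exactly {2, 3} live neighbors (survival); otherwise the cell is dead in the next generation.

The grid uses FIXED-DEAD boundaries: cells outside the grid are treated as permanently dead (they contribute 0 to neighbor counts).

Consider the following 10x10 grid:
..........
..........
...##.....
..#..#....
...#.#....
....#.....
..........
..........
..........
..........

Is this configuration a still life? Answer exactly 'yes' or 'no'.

Compute generation 1 and compare to generation 0 (given above):
Generation 1:
..........
..........
...##.....
..#..#....
...#.#....
....#.....
..........
..........
..........
..........
The grids are IDENTICAL -> still life.

Answer: yes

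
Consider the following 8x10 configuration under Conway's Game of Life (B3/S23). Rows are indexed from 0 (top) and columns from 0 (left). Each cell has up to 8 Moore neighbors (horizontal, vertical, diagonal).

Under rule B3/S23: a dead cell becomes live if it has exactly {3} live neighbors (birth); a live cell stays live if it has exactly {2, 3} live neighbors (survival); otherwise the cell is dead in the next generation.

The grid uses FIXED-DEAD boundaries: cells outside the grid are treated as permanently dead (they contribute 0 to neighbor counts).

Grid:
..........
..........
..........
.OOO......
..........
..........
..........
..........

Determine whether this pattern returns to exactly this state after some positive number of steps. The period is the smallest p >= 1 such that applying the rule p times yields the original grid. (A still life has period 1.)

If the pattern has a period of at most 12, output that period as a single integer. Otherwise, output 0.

Answer: 2

Derivation:
Simulating and comparing each generation to the original:
Gen 0 (original, given above): 3 live cells
Gen 1: 3 live cells, differs from original
Gen 2: 3 live cells, MATCHES original -> period = 2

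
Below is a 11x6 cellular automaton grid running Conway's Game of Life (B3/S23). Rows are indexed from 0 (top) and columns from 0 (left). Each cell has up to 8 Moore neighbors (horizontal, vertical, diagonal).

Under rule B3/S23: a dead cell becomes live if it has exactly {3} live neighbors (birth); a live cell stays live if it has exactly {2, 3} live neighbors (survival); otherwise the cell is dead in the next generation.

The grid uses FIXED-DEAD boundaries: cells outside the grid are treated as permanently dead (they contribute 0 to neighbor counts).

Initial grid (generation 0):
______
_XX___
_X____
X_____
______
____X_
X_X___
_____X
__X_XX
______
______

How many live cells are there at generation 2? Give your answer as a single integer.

Simulating step by step:
Generation 0 (given above): 11 live cells
Generation 1: 11 live cells
______
_XX___
XXX___
______
______
______
______
_X_XXX
____XX
______
______
Generation 2: 10 live cells
______
X_X___
X_X___
_X____
______
______
____X_
___X_X
___X_X
______
______
Population at generation 2: 10

Answer: 10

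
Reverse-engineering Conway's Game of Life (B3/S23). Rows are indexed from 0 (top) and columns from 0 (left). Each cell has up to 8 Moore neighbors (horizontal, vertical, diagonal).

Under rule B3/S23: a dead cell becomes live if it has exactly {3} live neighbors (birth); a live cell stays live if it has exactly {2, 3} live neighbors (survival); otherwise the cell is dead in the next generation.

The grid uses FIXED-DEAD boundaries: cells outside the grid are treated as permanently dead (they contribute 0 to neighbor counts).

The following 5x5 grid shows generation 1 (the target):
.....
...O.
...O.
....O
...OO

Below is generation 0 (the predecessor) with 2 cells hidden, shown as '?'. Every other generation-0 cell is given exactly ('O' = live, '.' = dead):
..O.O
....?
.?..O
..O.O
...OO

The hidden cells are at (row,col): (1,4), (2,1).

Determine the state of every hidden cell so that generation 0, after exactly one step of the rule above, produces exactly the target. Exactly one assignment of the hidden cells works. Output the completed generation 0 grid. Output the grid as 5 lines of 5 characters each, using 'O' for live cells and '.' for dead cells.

Hidden generation-0 cells (in order): (1,4), (2,1).
A hidden cell only influences target cells in its own 3x3 neighborhood. Try each of the 2^2 = 4 assignments, step the completed generation 0 forward once under B3/S23, and compare with the target:
  (1,4)=. (2,1)=. -> step reproduces the target at every cell -> ACCEPT
  (1,4)=. (2,1)=O -> step gives (3,2)='O' but target has '.' -> reject
  (1,4)=O (2,1)=. -> step gives (0,3)='O' but target has '.' -> reject
  (1,4)=O (2,1)=O -> step gives (0,3)='O' but target has '.' -> reject
Unique solution: (1,4)=dead, (2,1)=dead.
Check: live-neighbor counts of every cell in the completed generation 0:
01020
01132
01131
01153
01232
Applying B3/S23 to generation 0 with these counts gives:
.....
...O.
...O.
....O
...OO
which matches the target exactly.

Answer: ..O.O
.....
....O
..O.O
...OO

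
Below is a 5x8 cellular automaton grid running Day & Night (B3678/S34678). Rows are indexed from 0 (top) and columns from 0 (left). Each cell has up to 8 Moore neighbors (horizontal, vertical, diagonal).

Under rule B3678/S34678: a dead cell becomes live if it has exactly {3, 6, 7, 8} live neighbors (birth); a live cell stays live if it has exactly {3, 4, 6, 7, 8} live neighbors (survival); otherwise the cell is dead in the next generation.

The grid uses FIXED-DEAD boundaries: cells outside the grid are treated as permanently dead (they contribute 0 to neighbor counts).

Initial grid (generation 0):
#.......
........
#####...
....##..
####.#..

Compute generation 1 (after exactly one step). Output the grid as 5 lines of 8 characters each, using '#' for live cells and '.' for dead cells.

Simulating step by step:
Generation 0 (given above): 13 live cells
Generation 1: 10 live cells
(generation 1 grid is the final answer)

Answer: ........
#.##....
...###..
.###.#..
........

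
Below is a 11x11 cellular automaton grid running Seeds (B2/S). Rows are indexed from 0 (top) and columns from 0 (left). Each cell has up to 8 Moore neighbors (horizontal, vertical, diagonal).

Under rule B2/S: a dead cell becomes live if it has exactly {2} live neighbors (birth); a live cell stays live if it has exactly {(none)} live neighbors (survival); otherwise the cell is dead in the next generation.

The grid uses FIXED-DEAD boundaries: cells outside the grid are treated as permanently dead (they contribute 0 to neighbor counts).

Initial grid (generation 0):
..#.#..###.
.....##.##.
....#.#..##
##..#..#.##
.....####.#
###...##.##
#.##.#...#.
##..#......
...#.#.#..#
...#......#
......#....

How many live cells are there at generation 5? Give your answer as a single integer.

Simulating step by step:
Generation 0 (given above): 46 live cells
Generation 1: 20 live cells
...#......#
...........
##.#.......
...#.......
...##......
...........
.......#...
........###
##....#..#.
..#..#.#.#.
...........
Generation 2: 20 live cells
...........
##.##......
....#......
##.........
..#........
...##......
..........#
##....#....
..#..#.....
#.........#
......#.#..
Generation 3: 29 live cells
#####......
..#..#.....
.....#.....
..##.......
#...#......
..#........
######.....
..#..#.....
......#....
.#...###.#.
.......#.#.
Generation 4: 16 live cells
.....#.....
#.....#....
.#....#....
.#...#.....
...........
...........
......#....
#..........
.##.#...#..
..........#
.....#....#
Generation 5: 21 live cells
......#....
.#.....#...
..#....#...
#.#...#....
...........
...........
...........
..##.#.#...
#..#.....#.
.#####.....
.........#.
Population at generation 5: 21

Answer: 21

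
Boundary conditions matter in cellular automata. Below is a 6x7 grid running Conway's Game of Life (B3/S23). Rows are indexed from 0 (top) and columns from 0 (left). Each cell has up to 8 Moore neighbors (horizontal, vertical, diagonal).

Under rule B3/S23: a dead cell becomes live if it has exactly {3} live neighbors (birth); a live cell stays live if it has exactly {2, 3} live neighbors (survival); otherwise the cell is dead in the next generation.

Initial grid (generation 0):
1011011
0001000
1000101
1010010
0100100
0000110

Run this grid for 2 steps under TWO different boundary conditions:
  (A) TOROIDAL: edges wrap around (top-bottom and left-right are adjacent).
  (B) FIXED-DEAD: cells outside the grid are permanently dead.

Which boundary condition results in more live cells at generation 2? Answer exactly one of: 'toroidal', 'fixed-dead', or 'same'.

Under TOROIDAL boundary, generation 2:
0000101
0000000
0000000
0000000
0000001
0000000
Population = 3

Under FIXED-DEAD boundary, generation 2:
0100100
0100000
1100001
1100000
0010000
0001110
Population = 12

Comparison: toroidal=3, fixed-dead=12 -> fixed-dead

Answer: fixed-dead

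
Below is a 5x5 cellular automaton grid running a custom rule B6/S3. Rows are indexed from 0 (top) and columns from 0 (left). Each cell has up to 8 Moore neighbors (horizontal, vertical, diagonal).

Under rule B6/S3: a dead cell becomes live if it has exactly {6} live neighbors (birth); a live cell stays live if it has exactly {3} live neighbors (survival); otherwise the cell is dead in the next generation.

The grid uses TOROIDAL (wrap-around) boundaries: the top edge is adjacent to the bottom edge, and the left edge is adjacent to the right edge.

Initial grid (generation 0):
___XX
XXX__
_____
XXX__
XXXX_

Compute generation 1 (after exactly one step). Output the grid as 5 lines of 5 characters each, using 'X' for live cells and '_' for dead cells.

Simulating step by step:
Generation 0 (given above): 12 live cells
Generation 1: 4 live cells
(generation 1 grid is the final answer)

Answer: _XX__
_____
_X___
X____
_____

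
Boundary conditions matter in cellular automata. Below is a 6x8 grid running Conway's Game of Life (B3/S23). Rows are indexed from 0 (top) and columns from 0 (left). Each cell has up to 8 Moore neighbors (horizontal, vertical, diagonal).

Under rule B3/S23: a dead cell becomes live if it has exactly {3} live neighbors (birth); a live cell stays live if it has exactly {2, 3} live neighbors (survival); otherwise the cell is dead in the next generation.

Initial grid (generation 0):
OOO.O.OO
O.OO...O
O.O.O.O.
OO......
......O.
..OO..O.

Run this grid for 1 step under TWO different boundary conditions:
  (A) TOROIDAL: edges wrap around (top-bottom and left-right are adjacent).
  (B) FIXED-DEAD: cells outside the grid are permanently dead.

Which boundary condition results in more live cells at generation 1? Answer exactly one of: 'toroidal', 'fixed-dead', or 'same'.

Answer: toroidal

Derivation:
Under TOROIDAL boundary, generation 1:
....OOO.
....O...
..O.....
OO...O..
.OO....O
O.OO..O.
Population = 15

Under FIXED-DEAD boundary, generation 1:
O.O...OO
O...O..O
O.O.....
OO...O..
.OO.....
........
Population = 14

Comparison: toroidal=15, fixed-dead=14 -> toroidal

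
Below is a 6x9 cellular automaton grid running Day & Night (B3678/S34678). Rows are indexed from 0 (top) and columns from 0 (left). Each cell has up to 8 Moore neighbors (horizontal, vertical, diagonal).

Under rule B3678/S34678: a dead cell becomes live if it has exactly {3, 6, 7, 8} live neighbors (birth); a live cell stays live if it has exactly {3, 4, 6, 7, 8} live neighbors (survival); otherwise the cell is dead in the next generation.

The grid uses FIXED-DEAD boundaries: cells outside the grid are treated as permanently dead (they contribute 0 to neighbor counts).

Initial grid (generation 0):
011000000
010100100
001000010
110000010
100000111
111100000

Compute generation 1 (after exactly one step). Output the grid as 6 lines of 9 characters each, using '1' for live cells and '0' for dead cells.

Simulating step by step:
Generation 0 (given above): 18 live cells
Generation 1: 12 live cells
(generation 1 grid is the final answer)

Answer: 001000000
010000000
101000100
010000010
110000010
010000010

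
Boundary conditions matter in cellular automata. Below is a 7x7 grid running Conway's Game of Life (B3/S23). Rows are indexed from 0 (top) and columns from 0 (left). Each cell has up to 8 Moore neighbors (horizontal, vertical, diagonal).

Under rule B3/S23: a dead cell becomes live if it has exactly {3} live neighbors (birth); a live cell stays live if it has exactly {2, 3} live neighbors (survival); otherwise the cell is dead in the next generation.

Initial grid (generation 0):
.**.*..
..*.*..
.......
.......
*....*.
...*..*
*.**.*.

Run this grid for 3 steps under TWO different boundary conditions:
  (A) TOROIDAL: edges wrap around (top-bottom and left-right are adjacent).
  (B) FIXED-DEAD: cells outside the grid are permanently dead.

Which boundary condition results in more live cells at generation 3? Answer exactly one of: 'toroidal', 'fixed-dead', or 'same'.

Under TOROIDAL boundary, generation 3:
*****.*
.......
.......
**.....
*.**.**
....**.
*......
Population = 16

Under FIXED-DEAD boundary, generation 3:
.**....
.**....
.......
.......
.......
.**.**.
....**.
Population = 10

Comparison: toroidal=16, fixed-dead=10 -> toroidal

Answer: toroidal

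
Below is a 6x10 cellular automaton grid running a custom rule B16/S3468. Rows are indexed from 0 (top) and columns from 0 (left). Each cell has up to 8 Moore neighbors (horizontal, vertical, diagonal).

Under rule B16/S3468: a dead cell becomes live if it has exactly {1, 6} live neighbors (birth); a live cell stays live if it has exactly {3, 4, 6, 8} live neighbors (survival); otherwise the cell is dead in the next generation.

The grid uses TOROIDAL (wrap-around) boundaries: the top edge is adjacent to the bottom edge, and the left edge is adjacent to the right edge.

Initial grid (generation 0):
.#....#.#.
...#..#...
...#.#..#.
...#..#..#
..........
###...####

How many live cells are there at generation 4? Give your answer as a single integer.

Answer: 15

Derivation:
Simulating step by step:
Generation 0 (given above): 18 live cells
Generation 1: 16 live cells
.#..#.###.
##........
#.........
#.........
....#.....
##.#...###
Generation 2: 19 live cells
##.....##.
##.##.....
#.#.......
...###....
.....##...
#......###
Generation 3: 25 live cells
.#...#.###
#....##...
..#...#...
#...##.#.#
.##..##...
#.#.#..###
Generation 4: 15 live cells
.#...#.#..
...#.##...
......#...
.....#....
.#...##...
#.#....#.#
Population at generation 4: 15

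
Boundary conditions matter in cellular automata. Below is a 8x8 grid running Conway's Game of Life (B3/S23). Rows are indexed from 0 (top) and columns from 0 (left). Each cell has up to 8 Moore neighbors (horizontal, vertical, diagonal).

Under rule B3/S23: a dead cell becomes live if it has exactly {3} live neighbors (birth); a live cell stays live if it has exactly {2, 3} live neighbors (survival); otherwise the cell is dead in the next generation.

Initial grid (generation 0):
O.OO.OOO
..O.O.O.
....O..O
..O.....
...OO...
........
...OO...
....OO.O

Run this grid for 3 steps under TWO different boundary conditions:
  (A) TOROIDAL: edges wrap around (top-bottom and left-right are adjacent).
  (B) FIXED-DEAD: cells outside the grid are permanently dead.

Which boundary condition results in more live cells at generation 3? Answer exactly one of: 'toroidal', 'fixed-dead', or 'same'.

Answer: toroidal

Derivation:
Under TOROIDAL boundary, generation 3:
O.O....O
.OOO....
.O...O..
...OOO..
........
...OO...
..O.O...
....O...
Population = 16

Under FIXED-DEAD boundary, generation 3:
.....O..
..OO..O.
...OOO..
...OOO..
........
....O...
..OO....
........
Population = 13

Comparison: toroidal=16, fixed-dead=13 -> toroidal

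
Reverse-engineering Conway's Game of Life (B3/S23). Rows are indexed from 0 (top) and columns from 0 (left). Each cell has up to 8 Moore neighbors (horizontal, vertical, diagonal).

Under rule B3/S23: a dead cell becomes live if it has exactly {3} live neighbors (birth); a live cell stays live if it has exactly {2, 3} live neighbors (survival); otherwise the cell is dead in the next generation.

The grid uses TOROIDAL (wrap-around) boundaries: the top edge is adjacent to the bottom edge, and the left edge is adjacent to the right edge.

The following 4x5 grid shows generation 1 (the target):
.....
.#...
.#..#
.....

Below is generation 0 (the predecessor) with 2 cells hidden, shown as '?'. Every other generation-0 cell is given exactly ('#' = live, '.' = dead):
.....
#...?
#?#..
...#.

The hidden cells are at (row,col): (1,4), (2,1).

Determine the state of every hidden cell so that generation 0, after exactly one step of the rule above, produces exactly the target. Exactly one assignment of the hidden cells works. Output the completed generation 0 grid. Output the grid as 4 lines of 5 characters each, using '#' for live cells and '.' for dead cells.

Answer: .....
#....
#.#..
...#.

Derivation:
Hidden generation-0 cells (in order): (1,4), (2,1).
A hidden cell only influences target cells in its own 3x3 neighborhood. Try each of the 2^2 = 4 assignments, step the completed generation 0 forward once under B3/S23, and compare with the target:
  (1,4)=. (2,1)=. -> step reproduces the target at every cell -> ACCEPT
  (1,4)=. (2,1)=# -> step gives (1,0)='#' but target has '.' -> reject
  (1,4)=# (2,1)=. -> step gives (0,4)='#' but target has '.' -> reject
  (1,4)=# (2,1)=# -> step gives (0,4)='#' but target has '.' -> reject
Unique solution: (1,4)=dead, (2,1)=dead.
Check: live-neighbor counts of every cell in the completed generation 0:
11112
13112
13123
12212
Applying B3/S23 to generation 0 with these counts gives:
.....
.#...
.#..#
.....
which matches the target exactly.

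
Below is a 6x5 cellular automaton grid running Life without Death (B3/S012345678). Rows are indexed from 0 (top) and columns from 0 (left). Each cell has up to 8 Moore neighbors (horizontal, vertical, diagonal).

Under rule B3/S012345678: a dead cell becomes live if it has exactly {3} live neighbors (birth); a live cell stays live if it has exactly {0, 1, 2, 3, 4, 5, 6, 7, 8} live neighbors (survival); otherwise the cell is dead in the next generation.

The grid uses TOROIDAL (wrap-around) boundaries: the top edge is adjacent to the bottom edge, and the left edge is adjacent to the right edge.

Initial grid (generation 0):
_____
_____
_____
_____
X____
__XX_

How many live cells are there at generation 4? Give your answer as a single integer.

Simulating step by step:
Generation 0 (given above): 3 live cells
Generation 1: 3 live cells
_____
_____
_____
_____
X____
__XX_
Generation 2: 3 live cells
_____
_____
_____
_____
X____
__XX_
Generation 3: 3 live cells
_____
_____
_____
_____
X____
__XX_
Generation 4: 3 live cells
_____
_____
_____
_____
X____
__XX_
Population at generation 4: 3

Answer: 3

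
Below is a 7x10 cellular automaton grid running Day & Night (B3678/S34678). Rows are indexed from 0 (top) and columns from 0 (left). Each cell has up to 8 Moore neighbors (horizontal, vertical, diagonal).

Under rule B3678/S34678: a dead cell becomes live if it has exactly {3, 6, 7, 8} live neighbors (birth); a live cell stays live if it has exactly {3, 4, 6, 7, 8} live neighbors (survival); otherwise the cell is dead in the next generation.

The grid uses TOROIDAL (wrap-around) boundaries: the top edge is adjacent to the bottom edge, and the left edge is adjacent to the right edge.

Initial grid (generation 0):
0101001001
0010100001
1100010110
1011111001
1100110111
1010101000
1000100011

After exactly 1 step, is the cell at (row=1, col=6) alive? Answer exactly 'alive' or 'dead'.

Answer: alive

Derivation:
Simulating step by step:
Generation 0 (given above): 34 live cells
Generation 1: 31 live cells
0011110001
0011011101
1100010010
1111000011
0001010110
0000100001
1010000101

Cell (1,6) at generation 1: 1 -> alive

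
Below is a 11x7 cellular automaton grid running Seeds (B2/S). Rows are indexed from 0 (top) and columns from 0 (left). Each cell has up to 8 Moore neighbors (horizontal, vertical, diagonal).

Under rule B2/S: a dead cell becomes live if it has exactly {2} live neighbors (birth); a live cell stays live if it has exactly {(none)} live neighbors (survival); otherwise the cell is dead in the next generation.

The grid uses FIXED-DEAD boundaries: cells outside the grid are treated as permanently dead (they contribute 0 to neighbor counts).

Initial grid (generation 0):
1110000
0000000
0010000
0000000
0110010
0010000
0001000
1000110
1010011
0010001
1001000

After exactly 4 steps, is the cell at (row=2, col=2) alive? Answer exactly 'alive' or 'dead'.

Answer: alive

Derivation:
Simulating step by step:
Generation 0 (given above): 20 live cells
Generation 1: 13 live cells
0000000
1001000
0000000
0001000
0001000
0000100
0110010
0010000
0000000
1000100
0110000
Generation 2: 16 live cells
0000000
0000000
0011100
0010100
0010000
0100010
0000100
0001000
0101000
0011000
1001000
Generation 3: 16 live cells
0000000
0010100
0100010
0000010
0000110
0011100
0011010
0000000
0000000
1000000
0100100
Generation 4: 17 live cells
0001000
0101010
0011001
0000000
0010001
0100001
0100000
0011100
0000000
0100000
1000000

Cell (2,2) at generation 4: 1 -> alive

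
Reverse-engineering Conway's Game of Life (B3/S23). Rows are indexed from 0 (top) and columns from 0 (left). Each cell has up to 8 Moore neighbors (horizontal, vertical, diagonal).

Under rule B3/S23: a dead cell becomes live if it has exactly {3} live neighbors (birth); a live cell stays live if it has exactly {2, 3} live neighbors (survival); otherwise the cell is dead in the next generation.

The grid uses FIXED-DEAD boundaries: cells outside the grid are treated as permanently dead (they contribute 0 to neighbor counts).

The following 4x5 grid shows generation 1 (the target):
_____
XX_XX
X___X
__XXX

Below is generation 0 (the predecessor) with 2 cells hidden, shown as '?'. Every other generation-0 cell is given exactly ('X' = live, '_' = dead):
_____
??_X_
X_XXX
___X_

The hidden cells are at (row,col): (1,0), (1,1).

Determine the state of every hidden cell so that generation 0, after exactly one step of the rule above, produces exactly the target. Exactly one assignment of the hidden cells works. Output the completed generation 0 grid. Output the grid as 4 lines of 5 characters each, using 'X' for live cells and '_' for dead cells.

Answer: _____
XX_X_
X_XXX
___X_

Derivation:
Hidden generation-0 cells (in order): (1,0), (1,1).
A hidden cell only influences target cells in its own 3x3 neighborhood. Try each of the 2^2 = 4 assignments, step the completed generation 0 forward once under B3/S23, and compare with the target:
  (1,0)=_ (1,1)=_ -> step gives (1,0)='_' but target has 'X' -> reject
  (1,0)=_ (1,1)=X -> step gives (1,0)='_' but target has 'X' -> reject
  (1,0)=X (1,1)=_ -> step gives (1,0)='_' but target has 'X' -> reject
  (1,0)=X (1,1)=X -> step reproduces the target at every cell -> ACCEPT
Unique solution: (1,0)=live, (1,1)=live.
Check: live-neighbor counts of every cell in the completed generation 0:
22211
23433
24443
12333
Applying B3/S23 to generation 0 with these counts gives:
_____
XX_XX
X___X
__XXX
which matches the target exactly.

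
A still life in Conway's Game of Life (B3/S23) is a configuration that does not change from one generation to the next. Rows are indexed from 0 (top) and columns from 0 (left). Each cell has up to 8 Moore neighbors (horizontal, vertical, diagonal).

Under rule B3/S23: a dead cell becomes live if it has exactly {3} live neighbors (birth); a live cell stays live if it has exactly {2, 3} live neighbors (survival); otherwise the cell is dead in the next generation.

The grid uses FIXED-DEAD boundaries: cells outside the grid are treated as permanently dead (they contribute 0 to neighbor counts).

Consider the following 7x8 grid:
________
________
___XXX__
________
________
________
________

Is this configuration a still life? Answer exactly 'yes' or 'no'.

Compute generation 1 and compare to generation 0 (given above):
Generation 1:
________
____X___
____X___
____X___
________
________
________
Cell (1,4) differs: gen0=0 vs gen1=1 -> NOT a still life.

Answer: no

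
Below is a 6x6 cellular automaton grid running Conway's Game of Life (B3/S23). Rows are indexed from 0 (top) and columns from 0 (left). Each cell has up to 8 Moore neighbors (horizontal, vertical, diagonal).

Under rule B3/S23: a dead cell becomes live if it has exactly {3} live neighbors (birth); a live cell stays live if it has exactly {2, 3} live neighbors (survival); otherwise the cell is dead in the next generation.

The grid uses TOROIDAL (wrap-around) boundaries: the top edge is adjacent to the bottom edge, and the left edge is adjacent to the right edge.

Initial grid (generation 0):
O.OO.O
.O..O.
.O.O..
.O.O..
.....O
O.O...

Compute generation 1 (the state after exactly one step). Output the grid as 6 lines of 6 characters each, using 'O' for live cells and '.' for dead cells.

Simulating step by step:
Generation 0 (given above): 13 live cells
Generation 1: 21 live cells
(generation 1 grid is the final answer)

Answer: O.OOOO
.O..OO
OO.OO.
O...O.
OOO...
O.OOO.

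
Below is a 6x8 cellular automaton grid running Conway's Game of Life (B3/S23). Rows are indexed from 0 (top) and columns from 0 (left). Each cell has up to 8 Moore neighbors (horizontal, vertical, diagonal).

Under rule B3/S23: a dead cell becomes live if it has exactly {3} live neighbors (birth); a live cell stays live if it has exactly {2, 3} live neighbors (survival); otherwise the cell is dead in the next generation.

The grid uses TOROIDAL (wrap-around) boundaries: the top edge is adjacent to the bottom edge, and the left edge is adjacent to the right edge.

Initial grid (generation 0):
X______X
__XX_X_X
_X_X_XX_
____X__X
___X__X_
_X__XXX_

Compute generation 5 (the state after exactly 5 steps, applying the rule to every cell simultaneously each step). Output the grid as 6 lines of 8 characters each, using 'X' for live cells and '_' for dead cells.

Answer: ________
________
________
____X___
____X___
___XXX__

Derivation:
Simulating step by step:
Generation 0 (given above): 18 live cells
Generation 1: 25 live cells
XXXX___X
_XXX_X_X
X__X_X_X
__XXX__X
___X__XX
X___XXX_
Generation 2: 8 live cells
________
________
_____X_X
__X__X__
X_X_____
____XX__
Generation 3: 7 live cells
________
________
______X_
_X____X_
_X_XXX__
________
Generation 4: 7 live cells
________
________
________
__X_X_X_
__X_XX__
____X___
Generation 5: 5 live cells
(generation 5 grid is the final answer)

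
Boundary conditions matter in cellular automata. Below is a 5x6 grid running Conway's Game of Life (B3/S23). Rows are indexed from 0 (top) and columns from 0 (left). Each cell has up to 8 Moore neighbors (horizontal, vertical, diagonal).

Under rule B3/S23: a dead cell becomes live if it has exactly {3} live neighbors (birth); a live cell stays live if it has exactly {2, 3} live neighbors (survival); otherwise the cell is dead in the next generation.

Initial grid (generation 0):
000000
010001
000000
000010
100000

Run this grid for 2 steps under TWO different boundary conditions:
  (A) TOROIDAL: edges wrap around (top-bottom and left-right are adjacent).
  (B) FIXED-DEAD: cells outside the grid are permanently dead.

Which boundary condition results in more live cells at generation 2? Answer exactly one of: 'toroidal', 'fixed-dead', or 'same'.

Answer: same

Derivation:
Under TOROIDAL boundary, generation 2:
000000
000000
000000
000000
000000
Population = 0

Under FIXED-DEAD boundary, generation 2:
000000
000000
000000
000000
000000
Population = 0

Comparison: toroidal=0, fixed-dead=0 -> same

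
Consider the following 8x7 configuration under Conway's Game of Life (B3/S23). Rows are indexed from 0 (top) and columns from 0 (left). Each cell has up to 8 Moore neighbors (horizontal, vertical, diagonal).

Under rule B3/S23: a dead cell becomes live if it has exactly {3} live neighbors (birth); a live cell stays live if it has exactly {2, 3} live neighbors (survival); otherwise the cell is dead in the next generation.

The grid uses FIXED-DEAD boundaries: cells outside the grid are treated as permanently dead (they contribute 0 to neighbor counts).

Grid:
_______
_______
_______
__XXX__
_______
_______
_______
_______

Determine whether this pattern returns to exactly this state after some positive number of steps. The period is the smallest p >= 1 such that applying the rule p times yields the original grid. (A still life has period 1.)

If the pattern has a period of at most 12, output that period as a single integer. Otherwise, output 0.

Simulating and comparing each generation to the original:
Gen 0 (original, given above): 3 live cells
Gen 1: 3 live cells, differs from original
Gen 2: 3 live cells, MATCHES original -> period = 2

Answer: 2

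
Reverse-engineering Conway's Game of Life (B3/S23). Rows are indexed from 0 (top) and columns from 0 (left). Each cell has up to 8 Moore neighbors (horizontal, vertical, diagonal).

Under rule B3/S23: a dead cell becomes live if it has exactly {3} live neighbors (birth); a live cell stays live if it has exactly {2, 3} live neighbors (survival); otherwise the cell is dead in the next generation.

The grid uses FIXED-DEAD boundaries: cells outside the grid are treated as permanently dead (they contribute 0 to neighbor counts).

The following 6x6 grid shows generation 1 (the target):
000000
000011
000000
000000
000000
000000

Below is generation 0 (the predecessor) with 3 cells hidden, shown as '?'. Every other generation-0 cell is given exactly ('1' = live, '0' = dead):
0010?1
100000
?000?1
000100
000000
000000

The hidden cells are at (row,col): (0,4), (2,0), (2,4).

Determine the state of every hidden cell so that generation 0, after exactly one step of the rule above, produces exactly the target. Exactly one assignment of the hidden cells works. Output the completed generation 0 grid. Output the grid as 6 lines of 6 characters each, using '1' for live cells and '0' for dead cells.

Answer: 001011
100000
000001
000100
000000
000000

Derivation:
Hidden generation-0 cells (in order): (0,4), (2,0), (2,4).
A hidden cell only influences target cells in its own 3x3 neighborhood. Try each of the 2^3 = 8 assignments, step the completed generation 0 forward once under B3/S23, and compare with the target:
  (0,4)=0 (2,0)=0 (2,4)=0 -> step gives (1,4)='0' but target has '1' -> reject
  (0,4)=0 (2,0)=0 (2,4)=1 -> step gives (2,4)='1' but target has '0' -> reject
  (0,4)=0 (2,0)=1 (2,4)=0 -> step gives (1,1)='1' but target has '0' -> reject
  (0,4)=0 (2,0)=1 (2,4)=1 -> step gives (1,1)='1' but target has '0' -> reject
  (0,4)=1 (2,0)=0 (2,4)=0 -> step reproduces the target at every cell -> ACCEPT
  (0,4)=1 (2,0)=0 (2,4)=1 -> step gives (1,3)='1' but target has '0' -> reject
  (0,4)=1 (2,0)=1 (2,4)=0 -> step gives (1,1)='1' but target has '0' -> reject
  (0,4)=1 (2,0)=1 (2,4)=1 -> step gives (1,1)='1' but target has '0' -> reject
Unique solution: (0,4)=live, (2,0)=dead, (2,4)=dead.
Check: live-neighbor counts of every cell in the completed generation 0:
120211
021233
111120
001021
001110
000000
Applying B3/S23 to generation 0 with these counts gives:
000000
000011
000000
000000
000000
000000
which matches the target exactly.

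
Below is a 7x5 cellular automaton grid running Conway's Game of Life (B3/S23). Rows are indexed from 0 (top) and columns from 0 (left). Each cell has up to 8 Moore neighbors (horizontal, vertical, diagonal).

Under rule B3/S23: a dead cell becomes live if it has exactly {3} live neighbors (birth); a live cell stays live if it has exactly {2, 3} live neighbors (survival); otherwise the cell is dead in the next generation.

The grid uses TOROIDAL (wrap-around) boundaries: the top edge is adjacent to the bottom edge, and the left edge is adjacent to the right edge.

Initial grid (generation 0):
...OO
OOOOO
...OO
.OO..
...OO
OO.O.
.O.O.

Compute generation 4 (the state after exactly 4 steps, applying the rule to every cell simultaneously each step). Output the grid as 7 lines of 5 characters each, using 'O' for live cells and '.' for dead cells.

Simulating step by step:
Generation 0 (given above): 18 live cells
Generation 1: 10 live cells
.....
.O...
.....
O.O..
...OO
OO.O.
.O.O.
Generation 2: 11 live cells
..O..
.....
.O...
...OO
...O.
OO.O.
OO..O
Generation 3: 11 live cells
OO...
.....
.....
..OOO
O..O.
.O.O.
...OO
Generation 4: 13 live cells
(generation 4 grid is the final answer)

Answer: O...O
.....
...O.
..OOO
OO...
O..O.
.O.OO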